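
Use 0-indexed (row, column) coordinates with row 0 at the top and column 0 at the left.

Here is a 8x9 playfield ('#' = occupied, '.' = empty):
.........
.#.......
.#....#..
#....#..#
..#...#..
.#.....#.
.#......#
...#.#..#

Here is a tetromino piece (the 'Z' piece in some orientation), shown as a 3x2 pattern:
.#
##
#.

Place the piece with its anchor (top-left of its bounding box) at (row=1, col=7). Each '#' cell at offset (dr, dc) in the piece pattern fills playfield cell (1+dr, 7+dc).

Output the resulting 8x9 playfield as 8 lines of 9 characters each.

Fill (1+0,7+1) = (1,8)
Fill (1+1,7+0) = (2,7)
Fill (1+1,7+1) = (2,8)
Fill (1+2,7+0) = (3,7)

Answer: .........
.#......#
.#....###
#....#.##
..#...#..
.#.....#.
.#......#
...#.#..#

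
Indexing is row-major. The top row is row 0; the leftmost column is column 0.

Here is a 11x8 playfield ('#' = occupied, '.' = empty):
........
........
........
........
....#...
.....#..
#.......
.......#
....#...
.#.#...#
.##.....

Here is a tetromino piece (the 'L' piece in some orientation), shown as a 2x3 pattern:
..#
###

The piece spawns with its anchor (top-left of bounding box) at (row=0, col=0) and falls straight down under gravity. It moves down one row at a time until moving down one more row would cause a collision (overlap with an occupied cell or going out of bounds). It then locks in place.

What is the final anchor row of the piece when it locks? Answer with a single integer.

Spawn at (row=0, col=0). Try each row:
  row 0: fits
  row 1: fits
  row 2: fits
  row 3: fits
  row 4: fits
  row 5: blocked -> lock at row 4

Answer: 4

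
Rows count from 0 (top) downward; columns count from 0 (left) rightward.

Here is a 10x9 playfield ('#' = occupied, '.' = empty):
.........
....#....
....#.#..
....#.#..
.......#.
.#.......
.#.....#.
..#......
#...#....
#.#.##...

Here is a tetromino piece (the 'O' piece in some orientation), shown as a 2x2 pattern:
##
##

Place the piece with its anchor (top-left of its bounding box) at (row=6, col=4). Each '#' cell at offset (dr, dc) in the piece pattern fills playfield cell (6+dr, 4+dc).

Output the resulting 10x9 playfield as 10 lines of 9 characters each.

Answer: .........
....#....
....#.#..
....#.#..
.......#.
.#.......
.#..##.#.
..#.##...
#...#....
#.#.##...

Derivation:
Fill (6+0,4+0) = (6,4)
Fill (6+0,4+1) = (6,5)
Fill (6+1,4+0) = (7,4)
Fill (6+1,4+1) = (7,5)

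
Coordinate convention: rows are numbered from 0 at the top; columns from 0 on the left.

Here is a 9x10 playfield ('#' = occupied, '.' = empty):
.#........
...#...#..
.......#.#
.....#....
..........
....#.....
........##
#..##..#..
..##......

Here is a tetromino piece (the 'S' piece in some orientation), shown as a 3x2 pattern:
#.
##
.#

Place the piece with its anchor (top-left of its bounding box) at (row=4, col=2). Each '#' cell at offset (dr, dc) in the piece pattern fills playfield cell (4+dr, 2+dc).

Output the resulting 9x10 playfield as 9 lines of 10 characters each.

Fill (4+0,2+0) = (4,2)
Fill (4+1,2+0) = (5,2)
Fill (4+1,2+1) = (5,3)
Fill (4+2,2+1) = (6,3)

Answer: .#........
...#...#..
.......#.#
.....#....
..#.......
..###.....
...#....##
#..##..#..
..##......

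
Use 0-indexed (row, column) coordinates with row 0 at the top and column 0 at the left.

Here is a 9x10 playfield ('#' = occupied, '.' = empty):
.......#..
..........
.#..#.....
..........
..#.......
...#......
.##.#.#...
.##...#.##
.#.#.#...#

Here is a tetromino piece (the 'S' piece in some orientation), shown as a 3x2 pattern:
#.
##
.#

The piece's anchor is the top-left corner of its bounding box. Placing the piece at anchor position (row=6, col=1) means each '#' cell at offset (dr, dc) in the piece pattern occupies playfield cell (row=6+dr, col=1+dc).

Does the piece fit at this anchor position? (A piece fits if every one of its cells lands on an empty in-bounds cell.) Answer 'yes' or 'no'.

Check each piece cell at anchor (6, 1):
  offset (0,0) -> (6,1): occupied ('#') -> FAIL
  offset (1,0) -> (7,1): occupied ('#') -> FAIL
  offset (1,1) -> (7,2): occupied ('#') -> FAIL
  offset (2,1) -> (8,2): empty -> OK
All cells valid: no

Answer: no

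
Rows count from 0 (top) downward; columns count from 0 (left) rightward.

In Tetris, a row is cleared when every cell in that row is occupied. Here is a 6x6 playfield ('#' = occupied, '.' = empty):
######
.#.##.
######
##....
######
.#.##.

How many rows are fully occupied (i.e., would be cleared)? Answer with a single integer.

Check each row:
  row 0: 0 empty cells -> FULL (clear)
  row 1: 3 empty cells -> not full
  row 2: 0 empty cells -> FULL (clear)
  row 3: 4 empty cells -> not full
  row 4: 0 empty cells -> FULL (clear)
  row 5: 3 empty cells -> not full
Total rows cleared: 3

Answer: 3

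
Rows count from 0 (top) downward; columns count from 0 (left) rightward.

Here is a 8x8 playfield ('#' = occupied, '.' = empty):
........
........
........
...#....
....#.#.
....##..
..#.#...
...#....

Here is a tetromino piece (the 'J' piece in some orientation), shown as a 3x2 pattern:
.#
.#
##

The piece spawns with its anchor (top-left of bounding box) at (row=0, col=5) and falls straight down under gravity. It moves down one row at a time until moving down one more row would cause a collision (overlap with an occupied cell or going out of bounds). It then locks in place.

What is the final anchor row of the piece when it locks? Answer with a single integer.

Answer: 1

Derivation:
Spawn at (row=0, col=5). Try each row:
  row 0: fits
  row 1: fits
  row 2: blocked -> lock at row 1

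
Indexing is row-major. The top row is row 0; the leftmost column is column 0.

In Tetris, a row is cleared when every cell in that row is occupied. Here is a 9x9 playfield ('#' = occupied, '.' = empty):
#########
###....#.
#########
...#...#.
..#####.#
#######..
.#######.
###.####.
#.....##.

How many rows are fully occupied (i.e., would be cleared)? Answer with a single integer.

Answer: 2

Derivation:
Check each row:
  row 0: 0 empty cells -> FULL (clear)
  row 1: 5 empty cells -> not full
  row 2: 0 empty cells -> FULL (clear)
  row 3: 7 empty cells -> not full
  row 4: 3 empty cells -> not full
  row 5: 2 empty cells -> not full
  row 6: 2 empty cells -> not full
  row 7: 2 empty cells -> not full
  row 8: 6 empty cells -> not full
Total rows cleared: 2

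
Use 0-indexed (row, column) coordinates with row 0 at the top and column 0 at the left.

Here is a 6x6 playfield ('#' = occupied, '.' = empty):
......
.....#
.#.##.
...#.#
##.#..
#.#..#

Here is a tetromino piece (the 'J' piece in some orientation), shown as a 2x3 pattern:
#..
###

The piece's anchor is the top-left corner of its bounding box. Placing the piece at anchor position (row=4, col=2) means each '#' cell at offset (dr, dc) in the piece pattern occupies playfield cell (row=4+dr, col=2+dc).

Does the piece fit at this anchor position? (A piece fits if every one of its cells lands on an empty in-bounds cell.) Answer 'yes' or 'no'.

Check each piece cell at anchor (4, 2):
  offset (0,0) -> (4,2): empty -> OK
  offset (1,0) -> (5,2): occupied ('#') -> FAIL
  offset (1,1) -> (5,3): empty -> OK
  offset (1,2) -> (5,4): empty -> OK
All cells valid: no

Answer: no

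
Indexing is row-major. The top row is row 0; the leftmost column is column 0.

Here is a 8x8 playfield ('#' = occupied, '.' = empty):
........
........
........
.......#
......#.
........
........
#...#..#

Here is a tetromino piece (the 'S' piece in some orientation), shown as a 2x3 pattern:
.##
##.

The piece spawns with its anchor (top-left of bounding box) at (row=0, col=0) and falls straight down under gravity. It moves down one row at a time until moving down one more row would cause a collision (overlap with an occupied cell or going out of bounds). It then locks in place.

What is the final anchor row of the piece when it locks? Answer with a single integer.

Answer: 5

Derivation:
Spawn at (row=0, col=0). Try each row:
  row 0: fits
  row 1: fits
  row 2: fits
  row 3: fits
  row 4: fits
  row 5: fits
  row 6: blocked -> lock at row 5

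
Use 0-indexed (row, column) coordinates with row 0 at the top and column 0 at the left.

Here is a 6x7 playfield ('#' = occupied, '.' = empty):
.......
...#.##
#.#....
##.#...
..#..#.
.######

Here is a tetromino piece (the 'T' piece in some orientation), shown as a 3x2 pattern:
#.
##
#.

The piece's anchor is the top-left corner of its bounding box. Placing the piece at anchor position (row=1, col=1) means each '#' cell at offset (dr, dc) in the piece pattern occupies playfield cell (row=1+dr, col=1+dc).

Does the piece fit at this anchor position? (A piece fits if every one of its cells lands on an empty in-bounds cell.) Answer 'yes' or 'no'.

Check each piece cell at anchor (1, 1):
  offset (0,0) -> (1,1): empty -> OK
  offset (1,0) -> (2,1): empty -> OK
  offset (1,1) -> (2,2): occupied ('#') -> FAIL
  offset (2,0) -> (3,1): occupied ('#') -> FAIL
All cells valid: no

Answer: no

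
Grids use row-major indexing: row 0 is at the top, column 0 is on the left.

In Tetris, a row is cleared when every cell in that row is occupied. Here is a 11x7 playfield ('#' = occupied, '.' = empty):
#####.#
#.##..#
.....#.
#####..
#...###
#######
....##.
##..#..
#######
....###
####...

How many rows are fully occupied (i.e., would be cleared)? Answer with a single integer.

Check each row:
  row 0: 1 empty cell -> not full
  row 1: 3 empty cells -> not full
  row 2: 6 empty cells -> not full
  row 3: 2 empty cells -> not full
  row 4: 3 empty cells -> not full
  row 5: 0 empty cells -> FULL (clear)
  row 6: 5 empty cells -> not full
  row 7: 4 empty cells -> not full
  row 8: 0 empty cells -> FULL (clear)
  row 9: 4 empty cells -> not full
  row 10: 3 empty cells -> not full
Total rows cleared: 2

Answer: 2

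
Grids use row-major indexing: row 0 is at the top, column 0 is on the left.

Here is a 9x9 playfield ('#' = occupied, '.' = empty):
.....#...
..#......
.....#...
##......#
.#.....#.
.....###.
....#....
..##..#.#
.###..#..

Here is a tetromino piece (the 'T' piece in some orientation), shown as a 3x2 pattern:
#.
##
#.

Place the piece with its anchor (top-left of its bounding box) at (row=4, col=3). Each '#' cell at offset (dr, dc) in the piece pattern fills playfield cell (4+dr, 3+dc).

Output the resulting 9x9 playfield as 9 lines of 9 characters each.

Answer: .....#...
..#......
.....#...
##......#
.#.#...#.
...#####.
...##....
..##..#.#
.###..#..

Derivation:
Fill (4+0,3+0) = (4,3)
Fill (4+1,3+0) = (5,3)
Fill (4+1,3+1) = (5,4)
Fill (4+2,3+0) = (6,3)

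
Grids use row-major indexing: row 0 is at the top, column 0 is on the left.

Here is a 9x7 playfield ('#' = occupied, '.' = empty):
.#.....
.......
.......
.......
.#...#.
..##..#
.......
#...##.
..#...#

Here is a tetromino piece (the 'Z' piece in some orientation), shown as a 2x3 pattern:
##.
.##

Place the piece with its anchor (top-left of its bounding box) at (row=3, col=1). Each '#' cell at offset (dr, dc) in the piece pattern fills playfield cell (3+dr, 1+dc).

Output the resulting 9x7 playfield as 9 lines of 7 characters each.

Fill (3+0,1+0) = (3,1)
Fill (3+0,1+1) = (3,2)
Fill (3+1,1+1) = (4,2)
Fill (3+1,1+2) = (4,3)

Answer: .#.....
.......
.......
.##....
.###.#.
..##..#
.......
#...##.
..#...#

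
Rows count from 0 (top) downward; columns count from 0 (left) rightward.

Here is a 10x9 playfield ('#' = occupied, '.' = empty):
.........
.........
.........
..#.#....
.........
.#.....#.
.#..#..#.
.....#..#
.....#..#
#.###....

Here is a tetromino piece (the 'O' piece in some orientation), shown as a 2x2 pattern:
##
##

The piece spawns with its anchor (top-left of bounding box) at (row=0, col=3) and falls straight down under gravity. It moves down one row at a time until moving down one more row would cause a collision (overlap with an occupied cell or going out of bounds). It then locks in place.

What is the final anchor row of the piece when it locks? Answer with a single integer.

Answer: 1

Derivation:
Spawn at (row=0, col=3). Try each row:
  row 0: fits
  row 1: fits
  row 2: blocked -> lock at row 1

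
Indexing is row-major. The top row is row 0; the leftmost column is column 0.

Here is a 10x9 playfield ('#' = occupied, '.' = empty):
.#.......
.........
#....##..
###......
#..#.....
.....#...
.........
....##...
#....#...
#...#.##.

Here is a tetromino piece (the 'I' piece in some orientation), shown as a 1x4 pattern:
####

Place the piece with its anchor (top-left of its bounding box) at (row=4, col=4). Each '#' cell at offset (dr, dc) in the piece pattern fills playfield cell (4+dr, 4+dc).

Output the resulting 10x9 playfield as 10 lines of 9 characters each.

Fill (4+0,4+0) = (4,4)
Fill (4+0,4+1) = (4,5)
Fill (4+0,4+2) = (4,6)
Fill (4+0,4+3) = (4,7)

Answer: .#.......
.........
#....##..
###......
#..#####.
.....#...
.........
....##...
#....#...
#...#.##.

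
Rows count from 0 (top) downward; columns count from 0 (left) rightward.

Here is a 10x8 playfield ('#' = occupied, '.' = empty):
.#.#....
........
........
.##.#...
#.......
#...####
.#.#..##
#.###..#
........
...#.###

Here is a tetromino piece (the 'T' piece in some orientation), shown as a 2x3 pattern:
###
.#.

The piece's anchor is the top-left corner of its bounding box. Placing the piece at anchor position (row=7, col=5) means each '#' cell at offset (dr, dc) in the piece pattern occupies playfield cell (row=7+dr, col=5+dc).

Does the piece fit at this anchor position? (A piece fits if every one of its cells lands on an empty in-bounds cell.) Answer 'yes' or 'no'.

Check each piece cell at anchor (7, 5):
  offset (0,0) -> (7,5): empty -> OK
  offset (0,1) -> (7,6): empty -> OK
  offset (0,2) -> (7,7): occupied ('#') -> FAIL
  offset (1,1) -> (8,6): empty -> OK
All cells valid: no

Answer: no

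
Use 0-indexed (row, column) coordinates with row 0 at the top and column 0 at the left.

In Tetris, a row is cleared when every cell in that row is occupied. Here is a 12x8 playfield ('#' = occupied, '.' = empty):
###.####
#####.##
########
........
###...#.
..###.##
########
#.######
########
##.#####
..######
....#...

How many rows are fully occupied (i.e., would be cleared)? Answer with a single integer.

Answer: 3

Derivation:
Check each row:
  row 0: 1 empty cell -> not full
  row 1: 1 empty cell -> not full
  row 2: 0 empty cells -> FULL (clear)
  row 3: 8 empty cells -> not full
  row 4: 4 empty cells -> not full
  row 5: 3 empty cells -> not full
  row 6: 0 empty cells -> FULL (clear)
  row 7: 1 empty cell -> not full
  row 8: 0 empty cells -> FULL (clear)
  row 9: 1 empty cell -> not full
  row 10: 2 empty cells -> not full
  row 11: 7 empty cells -> not full
Total rows cleared: 3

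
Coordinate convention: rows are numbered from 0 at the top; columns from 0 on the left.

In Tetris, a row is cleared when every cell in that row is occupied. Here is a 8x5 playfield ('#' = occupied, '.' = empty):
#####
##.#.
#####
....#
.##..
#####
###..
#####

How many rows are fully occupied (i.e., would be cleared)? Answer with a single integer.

Check each row:
  row 0: 0 empty cells -> FULL (clear)
  row 1: 2 empty cells -> not full
  row 2: 0 empty cells -> FULL (clear)
  row 3: 4 empty cells -> not full
  row 4: 3 empty cells -> not full
  row 5: 0 empty cells -> FULL (clear)
  row 6: 2 empty cells -> not full
  row 7: 0 empty cells -> FULL (clear)
Total rows cleared: 4

Answer: 4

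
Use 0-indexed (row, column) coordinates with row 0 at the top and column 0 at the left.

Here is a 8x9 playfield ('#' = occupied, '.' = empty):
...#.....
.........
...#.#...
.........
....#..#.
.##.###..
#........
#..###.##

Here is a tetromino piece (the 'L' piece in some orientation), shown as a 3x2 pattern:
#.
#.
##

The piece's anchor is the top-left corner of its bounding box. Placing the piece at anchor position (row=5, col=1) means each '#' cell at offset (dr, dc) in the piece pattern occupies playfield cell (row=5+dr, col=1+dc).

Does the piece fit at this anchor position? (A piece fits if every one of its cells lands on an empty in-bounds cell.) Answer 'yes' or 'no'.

Check each piece cell at anchor (5, 1):
  offset (0,0) -> (5,1): occupied ('#') -> FAIL
  offset (1,0) -> (6,1): empty -> OK
  offset (2,0) -> (7,1): empty -> OK
  offset (2,1) -> (7,2): empty -> OK
All cells valid: no

Answer: no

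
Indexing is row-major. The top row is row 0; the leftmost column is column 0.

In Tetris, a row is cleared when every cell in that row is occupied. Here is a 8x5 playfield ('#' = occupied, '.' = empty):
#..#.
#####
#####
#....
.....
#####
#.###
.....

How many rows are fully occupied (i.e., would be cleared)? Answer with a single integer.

Answer: 3

Derivation:
Check each row:
  row 0: 3 empty cells -> not full
  row 1: 0 empty cells -> FULL (clear)
  row 2: 0 empty cells -> FULL (clear)
  row 3: 4 empty cells -> not full
  row 4: 5 empty cells -> not full
  row 5: 0 empty cells -> FULL (clear)
  row 6: 1 empty cell -> not full
  row 7: 5 empty cells -> not full
Total rows cleared: 3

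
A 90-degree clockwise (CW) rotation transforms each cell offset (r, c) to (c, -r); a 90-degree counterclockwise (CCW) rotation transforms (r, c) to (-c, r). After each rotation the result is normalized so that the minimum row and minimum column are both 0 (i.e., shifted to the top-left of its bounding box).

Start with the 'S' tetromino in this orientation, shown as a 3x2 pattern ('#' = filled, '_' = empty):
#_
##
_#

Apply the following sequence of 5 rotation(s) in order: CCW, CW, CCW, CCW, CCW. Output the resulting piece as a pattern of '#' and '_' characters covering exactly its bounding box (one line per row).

Start:
#_
##
_#
After rotation 1 (CCW):
_##
##_
After rotation 2 (CW):
#_
##
_#
After rotation 3 (CCW):
_##
##_
After rotation 4 (CCW):
#_
##
_#
After rotation 5 (CCW):
_##
##_

Answer: _##
##_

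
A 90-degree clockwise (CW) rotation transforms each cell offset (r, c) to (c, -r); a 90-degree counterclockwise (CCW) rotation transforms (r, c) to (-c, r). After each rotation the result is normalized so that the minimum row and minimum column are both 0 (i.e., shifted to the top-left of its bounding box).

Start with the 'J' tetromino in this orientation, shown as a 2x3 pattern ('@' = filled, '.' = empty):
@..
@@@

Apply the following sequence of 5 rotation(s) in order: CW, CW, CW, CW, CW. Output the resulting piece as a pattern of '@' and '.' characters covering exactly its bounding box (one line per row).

Start:
@..
@@@
After rotation 1 (CW):
@@
@.
@.
After rotation 2 (CW):
@@@
..@
After rotation 3 (CW):
.@
.@
@@
After rotation 4 (CW):
@..
@@@
After rotation 5 (CW):
@@
@.
@.

Answer: @@
@.
@.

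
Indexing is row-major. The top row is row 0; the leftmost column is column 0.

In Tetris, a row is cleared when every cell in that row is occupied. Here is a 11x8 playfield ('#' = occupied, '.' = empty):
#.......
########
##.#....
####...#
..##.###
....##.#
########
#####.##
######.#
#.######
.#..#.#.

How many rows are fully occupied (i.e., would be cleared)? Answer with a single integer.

Check each row:
  row 0: 7 empty cells -> not full
  row 1: 0 empty cells -> FULL (clear)
  row 2: 5 empty cells -> not full
  row 3: 3 empty cells -> not full
  row 4: 3 empty cells -> not full
  row 5: 5 empty cells -> not full
  row 6: 0 empty cells -> FULL (clear)
  row 7: 1 empty cell -> not full
  row 8: 1 empty cell -> not full
  row 9: 1 empty cell -> not full
  row 10: 5 empty cells -> not full
Total rows cleared: 2

Answer: 2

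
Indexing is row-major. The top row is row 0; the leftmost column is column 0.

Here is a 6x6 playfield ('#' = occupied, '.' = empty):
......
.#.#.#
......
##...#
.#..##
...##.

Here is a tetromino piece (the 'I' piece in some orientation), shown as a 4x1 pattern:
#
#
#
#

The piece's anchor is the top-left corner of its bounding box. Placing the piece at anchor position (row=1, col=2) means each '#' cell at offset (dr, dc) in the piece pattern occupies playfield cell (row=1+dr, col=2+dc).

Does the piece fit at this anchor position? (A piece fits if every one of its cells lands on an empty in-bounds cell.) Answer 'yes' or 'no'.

Answer: yes

Derivation:
Check each piece cell at anchor (1, 2):
  offset (0,0) -> (1,2): empty -> OK
  offset (1,0) -> (2,2): empty -> OK
  offset (2,0) -> (3,2): empty -> OK
  offset (3,0) -> (4,2): empty -> OK
All cells valid: yes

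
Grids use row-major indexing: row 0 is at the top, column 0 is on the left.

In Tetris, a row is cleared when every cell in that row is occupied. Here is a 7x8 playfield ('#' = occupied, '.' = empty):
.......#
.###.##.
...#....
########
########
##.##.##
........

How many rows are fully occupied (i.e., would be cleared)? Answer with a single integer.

Check each row:
  row 0: 7 empty cells -> not full
  row 1: 3 empty cells -> not full
  row 2: 7 empty cells -> not full
  row 3: 0 empty cells -> FULL (clear)
  row 4: 0 empty cells -> FULL (clear)
  row 5: 2 empty cells -> not full
  row 6: 8 empty cells -> not full
Total rows cleared: 2

Answer: 2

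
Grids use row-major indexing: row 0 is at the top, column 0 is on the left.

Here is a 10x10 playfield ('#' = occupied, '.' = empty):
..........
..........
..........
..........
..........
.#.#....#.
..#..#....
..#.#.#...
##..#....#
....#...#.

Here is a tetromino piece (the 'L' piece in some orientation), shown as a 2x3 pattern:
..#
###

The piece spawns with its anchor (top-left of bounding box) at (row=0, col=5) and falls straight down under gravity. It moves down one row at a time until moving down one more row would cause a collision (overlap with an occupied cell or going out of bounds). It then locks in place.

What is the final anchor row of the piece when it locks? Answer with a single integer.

Spawn at (row=0, col=5). Try each row:
  row 0: fits
  row 1: fits
  row 2: fits
  row 3: fits
  row 4: fits
  row 5: blocked -> lock at row 4

Answer: 4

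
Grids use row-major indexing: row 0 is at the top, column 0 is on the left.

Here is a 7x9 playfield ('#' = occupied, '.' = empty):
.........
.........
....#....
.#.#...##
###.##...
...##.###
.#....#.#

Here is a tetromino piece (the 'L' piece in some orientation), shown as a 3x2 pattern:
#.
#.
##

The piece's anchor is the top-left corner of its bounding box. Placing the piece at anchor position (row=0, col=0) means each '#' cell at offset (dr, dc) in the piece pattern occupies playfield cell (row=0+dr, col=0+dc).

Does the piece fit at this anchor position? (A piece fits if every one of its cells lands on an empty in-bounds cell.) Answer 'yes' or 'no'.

Check each piece cell at anchor (0, 0):
  offset (0,0) -> (0,0): empty -> OK
  offset (1,0) -> (1,0): empty -> OK
  offset (2,0) -> (2,0): empty -> OK
  offset (2,1) -> (2,1): empty -> OK
All cells valid: yes

Answer: yes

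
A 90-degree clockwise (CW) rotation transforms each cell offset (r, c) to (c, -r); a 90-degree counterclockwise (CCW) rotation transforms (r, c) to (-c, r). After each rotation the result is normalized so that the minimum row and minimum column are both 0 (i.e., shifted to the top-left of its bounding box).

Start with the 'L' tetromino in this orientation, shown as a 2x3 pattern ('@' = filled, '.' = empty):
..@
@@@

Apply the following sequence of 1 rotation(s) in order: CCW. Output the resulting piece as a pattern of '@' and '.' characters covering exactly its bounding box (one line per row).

Answer: @@
.@
.@

Derivation:
Start:
..@
@@@
After rotation 1 (CCW):
@@
.@
.@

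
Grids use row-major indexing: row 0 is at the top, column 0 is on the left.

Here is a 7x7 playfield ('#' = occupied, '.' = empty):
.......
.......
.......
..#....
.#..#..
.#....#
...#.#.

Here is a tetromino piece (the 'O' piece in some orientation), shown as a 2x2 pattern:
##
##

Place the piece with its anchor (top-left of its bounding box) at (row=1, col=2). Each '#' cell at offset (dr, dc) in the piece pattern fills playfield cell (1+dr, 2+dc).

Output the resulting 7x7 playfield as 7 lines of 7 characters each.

Answer: .......
..##...
..##...
..#....
.#..#..
.#....#
...#.#.

Derivation:
Fill (1+0,2+0) = (1,2)
Fill (1+0,2+1) = (1,3)
Fill (1+1,2+0) = (2,2)
Fill (1+1,2+1) = (2,3)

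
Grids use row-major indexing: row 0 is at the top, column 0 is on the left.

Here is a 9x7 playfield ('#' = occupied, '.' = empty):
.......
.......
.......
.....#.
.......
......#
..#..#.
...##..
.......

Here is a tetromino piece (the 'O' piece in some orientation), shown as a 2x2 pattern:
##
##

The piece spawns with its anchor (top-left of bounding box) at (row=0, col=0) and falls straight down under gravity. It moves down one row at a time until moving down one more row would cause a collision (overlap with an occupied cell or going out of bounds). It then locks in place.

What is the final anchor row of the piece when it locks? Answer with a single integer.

Answer: 7

Derivation:
Spawn at (row=0, col=0). Try each row:
  row 0: fits
  row 1: fits
  row 2: fits
  row 3: fits
  row 4: fits
  row 5: fits
  row 6: fits
  row 7: fits
  row 8: blocked -> lock at row 7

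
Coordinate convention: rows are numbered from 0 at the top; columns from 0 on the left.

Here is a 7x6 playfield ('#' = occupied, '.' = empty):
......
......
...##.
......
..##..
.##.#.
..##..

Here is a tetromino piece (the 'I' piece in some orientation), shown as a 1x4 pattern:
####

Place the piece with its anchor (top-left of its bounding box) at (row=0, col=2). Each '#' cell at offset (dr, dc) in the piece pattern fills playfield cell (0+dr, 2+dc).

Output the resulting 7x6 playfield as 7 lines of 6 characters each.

Fill (0+0,2+0) = (0,2)
Fill (0+0,2+1) = (0,3)
Fill (0+0,2+2) = (0,4)
Fill (0+0,2+3) = (0,5)

Answer: ..####
......
...##.
......
..##..
.##.#.
..##..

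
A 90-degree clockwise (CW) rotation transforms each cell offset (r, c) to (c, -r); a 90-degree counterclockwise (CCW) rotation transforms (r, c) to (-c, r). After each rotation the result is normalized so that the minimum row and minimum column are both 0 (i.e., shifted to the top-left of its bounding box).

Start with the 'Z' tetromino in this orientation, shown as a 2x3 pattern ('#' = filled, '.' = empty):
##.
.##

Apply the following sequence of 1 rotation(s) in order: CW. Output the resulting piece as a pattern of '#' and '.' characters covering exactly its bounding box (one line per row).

Answer: .#
##
#.

Derivation:
Start:
##.
.##
After rotation 1 (CW):
.#
##
#.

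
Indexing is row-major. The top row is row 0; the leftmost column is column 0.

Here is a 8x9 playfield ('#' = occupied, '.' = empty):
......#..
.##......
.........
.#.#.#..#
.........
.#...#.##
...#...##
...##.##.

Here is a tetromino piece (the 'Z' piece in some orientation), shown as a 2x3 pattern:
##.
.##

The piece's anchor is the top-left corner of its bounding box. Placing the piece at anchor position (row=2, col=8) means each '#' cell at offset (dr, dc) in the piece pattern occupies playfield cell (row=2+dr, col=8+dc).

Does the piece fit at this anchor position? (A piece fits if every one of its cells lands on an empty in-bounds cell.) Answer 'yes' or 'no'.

Check each piece cell at anchor (2, 8):
  offset (0,0) -> (2,8): empty -> OK
  offset (0,1) -> (2,9): out of bounds -> FAIL
  offset (1,1) -> (3,9): out of bounds -> FAIL
  offset (1,2) -> (3,10): out of bounds -> FAIL
All cells valid: no

Answer: no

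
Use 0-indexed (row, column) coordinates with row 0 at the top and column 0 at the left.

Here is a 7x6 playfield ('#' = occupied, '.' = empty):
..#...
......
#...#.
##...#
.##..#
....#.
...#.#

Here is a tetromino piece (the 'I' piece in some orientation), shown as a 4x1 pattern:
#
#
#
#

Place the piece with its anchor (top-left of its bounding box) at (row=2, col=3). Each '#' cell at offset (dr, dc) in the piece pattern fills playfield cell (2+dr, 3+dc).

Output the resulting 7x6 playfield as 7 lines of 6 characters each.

Answer: ..#...
......
#..##.
##.#.#
.###.#
...##.
...#.#

Derivation:
Fill (2+0,3+0) = (2,3)
Fill (2+1,3+0) = (3,3)
Fill (2+2,3+0) = (4,3)
Fill (2+3,3+0) = (5,3)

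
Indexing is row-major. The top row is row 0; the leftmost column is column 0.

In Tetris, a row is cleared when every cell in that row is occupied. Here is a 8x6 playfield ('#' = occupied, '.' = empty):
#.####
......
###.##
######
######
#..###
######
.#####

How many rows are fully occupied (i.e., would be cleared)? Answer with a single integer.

Check each row:
  row 0: 1 empty cell -> not full
  row 1: 6 empty cells -> not full
  row 2: 1 empty cell -> not full
  row 3: 0 empty cells -> FULL (clear)
  row 4: 0 empty cells -> FULL (clear)
  row 5: 2 empty cells -> not full
  row 6: 0 empty cells -> FULL (clear)
  row 7: 1 empty cell -> not full
Total rows cleared: 3

Answer: 3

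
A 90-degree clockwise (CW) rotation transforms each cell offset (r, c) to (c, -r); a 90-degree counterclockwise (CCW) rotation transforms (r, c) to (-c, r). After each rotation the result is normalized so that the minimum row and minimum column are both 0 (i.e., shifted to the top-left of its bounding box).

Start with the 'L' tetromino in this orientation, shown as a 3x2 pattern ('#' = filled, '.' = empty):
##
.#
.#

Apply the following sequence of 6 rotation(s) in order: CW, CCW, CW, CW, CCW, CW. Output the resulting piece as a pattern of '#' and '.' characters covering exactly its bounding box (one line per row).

Start:
##
.#
.#
After rotation 1 (CW):
..#
###
After rotation 2 (CCW):
##
.#
.#
After rotation 3 (CW):
..#
###
After rotation 4 (CW):
#.
#.
##
After rotation 5 (CCW):
..#
###
After rotation 6 (CW):
#.
#.
##

Answer: #.
#.
##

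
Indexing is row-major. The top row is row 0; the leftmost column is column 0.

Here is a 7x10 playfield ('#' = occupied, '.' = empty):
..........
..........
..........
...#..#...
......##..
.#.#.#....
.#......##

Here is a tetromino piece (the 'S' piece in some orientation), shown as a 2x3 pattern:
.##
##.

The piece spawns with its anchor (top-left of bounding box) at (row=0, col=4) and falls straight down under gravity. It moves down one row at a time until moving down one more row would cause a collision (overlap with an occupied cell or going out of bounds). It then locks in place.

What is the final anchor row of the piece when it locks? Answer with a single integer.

Spawn at (row=0, col=4). Try each row:
  row 0: fits
  row 1: fits
  row 2: fits
  row 3: blocked -> lock at row 2

Answer: 2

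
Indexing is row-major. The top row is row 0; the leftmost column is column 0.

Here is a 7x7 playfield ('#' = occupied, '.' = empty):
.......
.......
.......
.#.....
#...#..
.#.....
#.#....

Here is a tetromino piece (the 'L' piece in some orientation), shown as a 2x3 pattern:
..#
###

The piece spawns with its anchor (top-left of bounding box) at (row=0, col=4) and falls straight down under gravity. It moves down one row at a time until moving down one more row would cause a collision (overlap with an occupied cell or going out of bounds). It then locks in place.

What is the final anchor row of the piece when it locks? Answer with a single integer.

Spawn at (row=0, col=4). Try each row:
  row 0: fits
  row 1: fits
  row 2: fits
  row 3: blocked -> lock at row 2

Answer: 2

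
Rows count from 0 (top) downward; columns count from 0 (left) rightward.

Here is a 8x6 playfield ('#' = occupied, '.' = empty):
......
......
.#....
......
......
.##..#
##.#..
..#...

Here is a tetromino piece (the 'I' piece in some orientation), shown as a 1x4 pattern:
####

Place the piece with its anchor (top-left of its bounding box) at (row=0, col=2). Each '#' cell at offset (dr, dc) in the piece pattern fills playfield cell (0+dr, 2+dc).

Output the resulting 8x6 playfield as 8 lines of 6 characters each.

Fill (0+0,2+0) = (0,2)
Fill (0+0,2+1) = (0,3)
Fill (0+0,2+2) = (0,4)
Fill (0+0,2+3) = (0,5)

Answer: ..####
......
.#....
......
......
.##..#
##.#..
..#...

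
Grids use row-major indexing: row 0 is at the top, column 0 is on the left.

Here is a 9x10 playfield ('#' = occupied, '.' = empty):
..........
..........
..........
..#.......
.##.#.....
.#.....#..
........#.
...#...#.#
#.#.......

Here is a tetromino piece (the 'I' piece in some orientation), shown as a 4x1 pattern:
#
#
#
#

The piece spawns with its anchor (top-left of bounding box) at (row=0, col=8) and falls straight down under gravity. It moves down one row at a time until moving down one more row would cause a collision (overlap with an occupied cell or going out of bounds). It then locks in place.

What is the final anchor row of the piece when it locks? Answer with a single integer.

Spawn at (row=0, col=8). Try each row:
  row 0: fits
  row 1: fits
  row 2: fits
  row 3: blocked -> lock at row 2

Answer: 2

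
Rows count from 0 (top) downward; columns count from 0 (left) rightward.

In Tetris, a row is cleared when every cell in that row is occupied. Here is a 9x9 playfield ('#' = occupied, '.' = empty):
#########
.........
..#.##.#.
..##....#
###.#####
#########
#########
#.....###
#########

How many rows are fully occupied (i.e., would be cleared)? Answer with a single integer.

Check each row:
  row 0: 0 empty cells -> FULL (clear)
  row 1: 9 empty cells -> not full
  row 2: 5 empty cells -> not full
  row 3: 6 empty cells -> not full
  row 4: 1 empty cell -> not full
  row 5: 0 empty cells -> FULL (clear)
  row 6: 0 empty cells -> FULL (clear)
  row 7: 5 empty cells -> not full
  row 8: 0 empty cells -> FULL (clear)
Total rows cleared: 4

Answer: 4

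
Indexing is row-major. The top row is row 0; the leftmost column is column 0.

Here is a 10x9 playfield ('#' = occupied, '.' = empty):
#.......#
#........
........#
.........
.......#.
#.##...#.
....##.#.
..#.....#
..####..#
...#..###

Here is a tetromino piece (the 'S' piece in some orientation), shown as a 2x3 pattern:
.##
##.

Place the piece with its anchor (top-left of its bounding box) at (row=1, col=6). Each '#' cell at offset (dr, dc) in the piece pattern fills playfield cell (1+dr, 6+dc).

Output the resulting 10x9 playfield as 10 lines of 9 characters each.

Answer: #.......#
#......##
......###
.........
.......#.
#.##...#.
....##.#.
..#.....#
..####..#
...#..###

Derivation:
Fill (1+0,6+1) = (1,7)
Fill (1+0,6+2) = (1,8)
Fill (1+1,6+0) = (2,6)
Fill (1+1,6+1) = (2,7)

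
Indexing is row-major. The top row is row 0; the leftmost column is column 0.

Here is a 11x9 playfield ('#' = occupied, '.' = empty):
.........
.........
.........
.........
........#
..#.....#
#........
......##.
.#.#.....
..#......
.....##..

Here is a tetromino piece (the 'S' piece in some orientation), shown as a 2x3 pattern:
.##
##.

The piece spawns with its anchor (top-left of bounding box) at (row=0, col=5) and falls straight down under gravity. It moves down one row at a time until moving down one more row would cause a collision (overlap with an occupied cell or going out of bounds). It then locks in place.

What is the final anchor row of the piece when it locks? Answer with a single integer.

Spawn at (row=0, col=5). Try each row:
  row 0: fits
  row 1: fits
  row 2: fits
  row 3: fits
  row 4: fits
  row 5: fits
  row 6: blocked -> lock at row 5

Answer: 5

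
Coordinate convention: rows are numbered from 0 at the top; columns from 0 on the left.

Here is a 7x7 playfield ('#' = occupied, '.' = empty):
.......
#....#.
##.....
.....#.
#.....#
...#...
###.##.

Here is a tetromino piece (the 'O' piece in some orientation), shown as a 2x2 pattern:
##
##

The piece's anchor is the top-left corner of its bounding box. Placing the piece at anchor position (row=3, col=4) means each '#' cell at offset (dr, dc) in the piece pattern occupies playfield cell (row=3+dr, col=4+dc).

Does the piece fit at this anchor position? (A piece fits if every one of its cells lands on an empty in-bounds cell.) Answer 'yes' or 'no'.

Check each piece cell at anchor (3, 4):
  offset (0,0) -> (3,4): empty -> OK
  offset (0,1) -> (3,5): occupied ('#') -> FAIL
  offset (1,0) -> (4,4): empty -> OK
  offset (1,1) -> (4,5): empty -> OK
All cells valid: no

Answer: no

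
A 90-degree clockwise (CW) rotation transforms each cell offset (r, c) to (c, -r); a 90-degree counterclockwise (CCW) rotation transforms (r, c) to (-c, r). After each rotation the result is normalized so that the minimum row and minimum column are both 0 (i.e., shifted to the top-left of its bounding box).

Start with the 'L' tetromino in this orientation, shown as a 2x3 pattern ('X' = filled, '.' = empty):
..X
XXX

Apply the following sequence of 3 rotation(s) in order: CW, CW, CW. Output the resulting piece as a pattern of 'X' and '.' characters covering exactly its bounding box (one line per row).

Answer: XX
.X
.X

Derivation:
Start:
..X
XXX
After rotation 1 (CW):
X.
X.
XX
After rotation 2 (CW):
XXX
X..
After rotation 3 (CW):
XX
.X
.X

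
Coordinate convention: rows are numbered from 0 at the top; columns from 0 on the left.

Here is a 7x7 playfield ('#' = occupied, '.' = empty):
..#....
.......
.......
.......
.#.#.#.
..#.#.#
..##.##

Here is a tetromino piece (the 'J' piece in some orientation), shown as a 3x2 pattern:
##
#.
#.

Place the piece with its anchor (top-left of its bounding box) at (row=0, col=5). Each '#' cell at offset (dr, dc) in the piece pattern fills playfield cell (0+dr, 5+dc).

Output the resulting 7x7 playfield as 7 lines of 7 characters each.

Answer: ..#..##
.....#.
.....#.
.......
.#.#.#.
..#.#.#
..##.##

Derivation:
Fill (0+0,5+0) = (0,5)
Fill (0+0,5+1) = (0,6)
Fill (0+1,5+0) = (1,5)
Fill (0+2,5+0) = (2,5)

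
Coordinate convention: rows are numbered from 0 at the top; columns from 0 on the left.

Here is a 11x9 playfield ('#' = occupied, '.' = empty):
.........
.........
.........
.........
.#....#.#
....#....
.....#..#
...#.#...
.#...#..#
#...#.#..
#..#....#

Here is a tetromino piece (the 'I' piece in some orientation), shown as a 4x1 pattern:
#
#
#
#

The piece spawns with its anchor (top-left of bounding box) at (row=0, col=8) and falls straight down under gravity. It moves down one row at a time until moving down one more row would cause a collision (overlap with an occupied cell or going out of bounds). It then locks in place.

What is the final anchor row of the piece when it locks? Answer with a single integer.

Answer: 0

Derivation:
Spawn at (row=0, col=8). Try each row:
  row 0: fits
  row 1: blocked -> lock at row 0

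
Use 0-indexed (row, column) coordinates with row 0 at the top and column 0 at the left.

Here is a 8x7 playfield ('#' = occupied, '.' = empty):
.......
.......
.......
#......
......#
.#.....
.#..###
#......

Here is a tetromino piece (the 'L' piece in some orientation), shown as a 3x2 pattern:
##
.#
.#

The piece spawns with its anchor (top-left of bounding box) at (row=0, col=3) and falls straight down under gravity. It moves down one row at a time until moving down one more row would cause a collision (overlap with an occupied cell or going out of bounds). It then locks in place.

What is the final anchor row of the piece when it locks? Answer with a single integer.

Answer: 3

Derivation:
Spawn at (row=0, col=3). Try each row:
  row 0: fits
  row 1: fits
  row 2: fits
  row 3: fits
  row 4: blocked -> lock at row 3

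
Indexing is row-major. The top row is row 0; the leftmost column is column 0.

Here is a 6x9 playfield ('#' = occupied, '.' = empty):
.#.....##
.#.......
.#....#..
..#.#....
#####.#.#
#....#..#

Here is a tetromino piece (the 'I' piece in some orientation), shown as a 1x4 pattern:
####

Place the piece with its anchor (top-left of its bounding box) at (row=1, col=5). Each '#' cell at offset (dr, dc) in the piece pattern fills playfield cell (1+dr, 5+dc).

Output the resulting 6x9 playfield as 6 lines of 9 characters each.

Answer: .#.....##
.#...####
.#....#..
..#.#....
#####.#.#
#....#..#

Derivation:
Fill (1+0,5+0) = (1,5)
Fill (1+0,5+1) = (1,6)
Fill (1+0,5+2) = (1,7)
Fill (1+0,5+3) = (1,8)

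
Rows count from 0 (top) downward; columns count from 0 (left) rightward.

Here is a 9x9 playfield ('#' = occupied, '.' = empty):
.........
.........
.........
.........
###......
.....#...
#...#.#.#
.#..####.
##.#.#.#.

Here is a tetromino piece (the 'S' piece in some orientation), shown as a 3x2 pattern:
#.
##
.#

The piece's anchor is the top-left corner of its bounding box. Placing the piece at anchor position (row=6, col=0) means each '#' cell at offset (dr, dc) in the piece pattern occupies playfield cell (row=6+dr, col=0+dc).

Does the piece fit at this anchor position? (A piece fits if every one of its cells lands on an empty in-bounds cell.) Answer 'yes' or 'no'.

Answer: no

Derivation:
Check each piece cell at anchor (6, 0):
  offset (0,0) -> (6,0): occupied ('#') -> FAIL
  offset (1,0) -> (7,0): empty -> OK
  offset (1,1) -> (7,1): occupied ('#') -> FAIL
  offset (2,1) -> (8,1): occupied ('#') -> FAIL
All cells valid: no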